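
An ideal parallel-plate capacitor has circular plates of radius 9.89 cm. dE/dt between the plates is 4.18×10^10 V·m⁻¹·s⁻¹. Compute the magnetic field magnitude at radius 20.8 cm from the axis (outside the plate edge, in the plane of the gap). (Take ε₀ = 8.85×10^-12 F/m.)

1.09×10^-8 T

Total displacement current: I_d = ε₀(πR²)(dE/dt) = (8.85×10^-12)(0.03073)(4.18×10^10) = 0.01137 A.
Outside the plates the loop encloses all of I_d, so B·2πr = μ₀ I_d and B = 1.09×10^-8 T.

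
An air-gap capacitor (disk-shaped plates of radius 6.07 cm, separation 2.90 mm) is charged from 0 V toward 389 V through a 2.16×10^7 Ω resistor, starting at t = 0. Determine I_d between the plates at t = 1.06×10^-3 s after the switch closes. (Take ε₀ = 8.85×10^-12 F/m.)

C = ε₀A/d = (8.85×10^-12)(0.01158)/(2.90×10^-3) = 3.534×10^-11 F, so τ = RC = 7.633×10^-4 s.
The conduction current is I(t) = (V₀/R) e^(−t/τ), and the displacement current between the plates equals it.
t/τ = 1.389; I_d = (389/2.16×10^7) · e^(−1.389) = (1.801×10^-5)(0.2493) = 4.49×10^-6 A.

4.49×10^-6 A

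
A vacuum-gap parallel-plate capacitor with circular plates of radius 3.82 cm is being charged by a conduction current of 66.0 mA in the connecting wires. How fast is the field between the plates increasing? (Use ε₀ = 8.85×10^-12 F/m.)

1.63×10^12 V/(m·s)

By continuity, I_d in the gap equals the 66.0 mA flowing in the wire.
Since I_d = ε₀ A dE/dt, dE/dt = I_d/(ε₀A) = (0.0660)/((8.85×10^-12)(4.584×10^-3)) = 1.63×10^12 V/(m·s).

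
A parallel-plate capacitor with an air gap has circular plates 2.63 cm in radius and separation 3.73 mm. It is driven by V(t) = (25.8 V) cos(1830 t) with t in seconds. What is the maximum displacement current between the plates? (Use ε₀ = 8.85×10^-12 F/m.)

2.43×10^-7 A

(dE/dt)_max = V₀ω/d = 1.266×10^7 V/(m·s); ω = 1830 rad/s.
I_d,max = ε₀ A (dE/dt)_max = (8.85×10^-12)(2.173×10^-3)(1.266×10^7) = 2.43×10^-7 A.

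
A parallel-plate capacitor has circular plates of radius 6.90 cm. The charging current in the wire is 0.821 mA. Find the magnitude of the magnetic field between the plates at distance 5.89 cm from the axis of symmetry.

By continuity the displacement current in the gap matches the conduction current: I_d = 8.21×10^-4 A.
For r < R the Ampère–Maxwell law gives B(2πr) = μ₀ I_d (r²/R²), so B = μ₀ I_d r/(2πR²) = (4π×10^-7)(8.21×10^-4)(0.0589)/(2π·0.0690²) = 2.03×10^-9 T.

2.03×10^-9 T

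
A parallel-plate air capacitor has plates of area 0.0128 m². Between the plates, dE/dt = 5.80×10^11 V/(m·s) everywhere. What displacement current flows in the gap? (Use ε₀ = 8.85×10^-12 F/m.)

I_d = ε₀ A (dE/dt) = (8.85×10^-12)(0.0128 m²)(5.80×10^11) = 0.0657 A.

0.0657 A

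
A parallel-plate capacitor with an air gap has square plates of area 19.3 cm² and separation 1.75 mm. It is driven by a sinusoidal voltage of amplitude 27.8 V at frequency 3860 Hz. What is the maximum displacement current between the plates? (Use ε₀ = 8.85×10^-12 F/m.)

C = ε₀A/d = (8.85×10^-12)(1.93×10^-3)/(1.75×10^-3) = 9.760×10^-12 F; ω = 2πf = 2.425×10^4 rad/s.
I_d = C dV/dt, so |I_d|_max = C V₀ ω = (9.760×10^-12)(27.8)(2.425×10^4) = 6.58×10^-6 A.

6.58×10^-6 A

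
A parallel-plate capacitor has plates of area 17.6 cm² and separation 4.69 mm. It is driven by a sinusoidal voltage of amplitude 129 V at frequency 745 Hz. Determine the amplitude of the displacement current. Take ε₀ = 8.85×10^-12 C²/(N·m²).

The displacement current equals the conduction current C dV/dt, which peaks at C V₀ ω.
With C = ε₀A/d = (8.85×10^-12)(1.76×10^-3)/(4.69×10^-3) = 3.321×10^-12 F and ω = 2πf = 4681 rad/s, I_d,max = (3.321×10^-12)(129)(4681) = 2.01×10^-6 A.

2.01×10^-6 A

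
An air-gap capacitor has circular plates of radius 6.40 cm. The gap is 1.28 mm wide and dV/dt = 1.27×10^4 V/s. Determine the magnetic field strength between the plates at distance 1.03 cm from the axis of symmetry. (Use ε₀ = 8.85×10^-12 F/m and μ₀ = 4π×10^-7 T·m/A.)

5.68×10^-13 T

dE/dt = (dV/dt)/d = 9.922×10^6 V/(m·s); I_d = ε₀(πR²)(dE/dt) = (8.85×10^-12)(0.01287)(9.922×10^6) = 1.130×10^-6 A.
For r < R the Ampère–Maxwell law gives B(2πr) = μ₀ I_d (r²/R²), so B = μ₀ I_d r/(2πR²) = (4π×10^-7)(1.130×10^-6)(0.0103)/(2π·0.0640²) = 5.68×10^-13 T.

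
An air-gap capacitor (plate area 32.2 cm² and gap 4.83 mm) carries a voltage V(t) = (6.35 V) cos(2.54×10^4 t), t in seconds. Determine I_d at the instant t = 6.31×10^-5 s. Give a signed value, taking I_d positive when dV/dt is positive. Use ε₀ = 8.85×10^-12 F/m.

-9.51×10^-7 A

C = ε₀A/d = (8.85×10^-12)(3.22×10^-3)/(4.83×10^-3) = 5.900×10^-12 F. dV/dt = V₀ω·−sin(ωt); at ωt = 1.60274 rad this factor is -0.9995.
I_d = C dV/dt = (5.900×10^-12)(6.35)(2.54×10^4)(-0.9995) = -9.51×10^-7 A.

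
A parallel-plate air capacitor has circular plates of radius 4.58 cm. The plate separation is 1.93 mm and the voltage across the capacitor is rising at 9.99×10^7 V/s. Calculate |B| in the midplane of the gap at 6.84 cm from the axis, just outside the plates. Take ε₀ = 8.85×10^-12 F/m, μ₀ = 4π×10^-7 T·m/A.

I_d = C dV/dt with C = ε₀πR²/d = 3.022×10^-11 F, so I_d = (3.022×10^-11)(9.99×10^7) = 3.019×10^-3 A.
For r ≥ R the full I_d is enclosed: B = μ₀ I_d/(2πr) = (4π×10^-7)(3.019×10^-3)/(2π·0.0684) = 8.83×10^-9 T.

8.83×10^-9 T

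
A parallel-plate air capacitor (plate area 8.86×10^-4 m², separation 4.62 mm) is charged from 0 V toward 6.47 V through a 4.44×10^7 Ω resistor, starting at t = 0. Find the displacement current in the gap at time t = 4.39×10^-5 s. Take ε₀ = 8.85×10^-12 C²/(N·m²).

8.14×10^-8 A

With C = ε₀A/d = (8.85×10^-12)(8.86×10^-4)/(4.62×10^-3) = 1.697×10^-12 F, the time constant is τ = RC = 7.535×10^-5 s, so t/τ = 0.5826 and e^(−t/τ) = 0.5584.
I_d = I_cond = (V₀/R) e^(−t/τ) = (1.457×10^-7)(0.5584) = 8.14×10^-8 A.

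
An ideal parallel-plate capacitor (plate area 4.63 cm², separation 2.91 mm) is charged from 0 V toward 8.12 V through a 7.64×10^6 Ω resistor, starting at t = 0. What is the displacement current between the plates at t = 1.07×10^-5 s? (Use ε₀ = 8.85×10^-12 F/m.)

C = ε₀A/d = (8.85×10^-12)(4.63×10^-4)/(2.91×10^-3) = 1.408×10^-12 F, so τ = RC = 1.076×10^-5 s.
The conduction current is I(t) = (V₀/R) e^(−t/τ), and the displacement current between the plates equals it.
t/τ = 0.9944; I_d = (8.12/7.64×10^6) · e^(−0.9944) = (1.063×10^-6)(0.3699) = 3.93×10^-7 A.

3.93×10^-7 A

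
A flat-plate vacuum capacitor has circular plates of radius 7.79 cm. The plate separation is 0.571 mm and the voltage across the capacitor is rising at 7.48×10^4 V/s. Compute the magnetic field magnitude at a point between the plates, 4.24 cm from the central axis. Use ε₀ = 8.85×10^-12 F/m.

I_d = C dV/dt with C = ε₀πR²/d = 2.954×10^-10 F, so I_d = (2.954×10^-10)(7.48×10^4) = 2.210×10^-5 A.
For r < R the Ampère–Maxwell law gives B(2πr) = μ₀ I_d (r²/R²), so B = μ₀ I_d r/(2πR²) = (4π×10^-7)(2.210×10^-5)(0.0424)/(2π·0.0779²) = 3.09×10^-11 T.

3.09×10^-11 T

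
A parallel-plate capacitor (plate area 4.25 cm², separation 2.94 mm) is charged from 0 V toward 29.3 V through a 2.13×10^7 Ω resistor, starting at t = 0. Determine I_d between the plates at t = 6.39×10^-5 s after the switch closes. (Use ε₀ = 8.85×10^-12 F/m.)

1.32×10^-7 A

C = ε₀A/d = (8.85×10^-12)(4.25×10^-4)/(2.94×10^-3) = 1.279×10^-12 F and τ = RC = 2.724×10^-5 s. I_d in the gap equals the RC charging current.
I_d(t) = (V₀/R) e^(−t/τ) = 1.376×10^-6 · e^(−2.346) = 1.32×10^-7 A.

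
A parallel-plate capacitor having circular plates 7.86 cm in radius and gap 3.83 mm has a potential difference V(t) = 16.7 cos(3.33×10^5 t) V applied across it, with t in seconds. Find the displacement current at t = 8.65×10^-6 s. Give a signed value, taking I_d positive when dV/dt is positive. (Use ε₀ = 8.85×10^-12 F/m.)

dV/dt = (16.7)(3.33×10^5)·−sin(2.88045) = -1.436×10^6 V/s.
I_d = C dV/dt with C = ε₀A/d = (8.85×10^-12)(0.01941)/(3.83×10^-3) = 4.485×10^-11 F, so I_d = (4.485×10^-11)(-1.436×10^6) = -6.44×10^-5 A.

-6.44×10^-5 A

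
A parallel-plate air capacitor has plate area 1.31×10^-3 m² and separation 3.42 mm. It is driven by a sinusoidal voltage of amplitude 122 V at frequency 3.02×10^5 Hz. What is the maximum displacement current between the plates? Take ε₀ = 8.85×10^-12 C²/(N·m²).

7.85×10^-4 A

C = ε₀A/d = (8.85×10^-12)(1.31×10^-3)/(3.42×10^-3) = 3.390×10^-12 F; ω = 2πf = 1.898×10^6 rad/s.
I_d = C dV/dt, so |I_d|_max = C V₀ ω = (3.390×10^-12)(122)(1.898×10^6) = 7.85×10^-4 A.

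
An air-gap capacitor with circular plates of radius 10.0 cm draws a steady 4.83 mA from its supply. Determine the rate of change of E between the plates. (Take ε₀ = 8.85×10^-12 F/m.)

Charge continuity gives I_d = I = 4.83×10^-3 A between the plates.
Since I_d = ε₀ A dE/dt, dE/dt = I_d/(ε₀A) = (4.83×10^-3)/((8.85×10^-12)(0.03142)) = 1.74×10^10 V/(m·s).

1.74×10^10 V/(m·s)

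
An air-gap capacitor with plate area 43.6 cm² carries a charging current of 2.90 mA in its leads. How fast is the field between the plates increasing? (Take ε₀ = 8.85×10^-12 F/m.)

By continuity, I_d in the gap equals the 2.90 mA flowing in the wire.
Then dE/dt = I_d/(ε₀A) = 7.52×10^10 V/(m·s).

7.52×10^10 V/(m·s)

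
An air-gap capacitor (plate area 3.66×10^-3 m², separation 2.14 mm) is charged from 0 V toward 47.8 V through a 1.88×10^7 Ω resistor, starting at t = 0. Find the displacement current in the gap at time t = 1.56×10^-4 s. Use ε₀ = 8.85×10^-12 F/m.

1.47×10^-6 A

With C = ε₀A/d = (8.85×10^-12)(3.66×10^-3)/(2.14×10^-3) = 1.514×10^-11 F, the time constant is τ = RC = 2.846×10^-4 s, so t/τ = 0.5481 and e^(−t/τ) = 0.5780.
I_d = I_cond = (V₀/R) e^(−t/τ) = (2.543×10^-6)(0.5780) = 1.47×10^-6 A.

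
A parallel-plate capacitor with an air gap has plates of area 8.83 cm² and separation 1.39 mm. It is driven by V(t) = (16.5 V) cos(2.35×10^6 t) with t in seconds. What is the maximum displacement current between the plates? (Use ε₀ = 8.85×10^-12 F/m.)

2.18×10^-4 A

The displacement current equals the conduction current C dV/dt, which peaks at C V₀ ω.
With C = ε₀A/d = (8.85×10^-12)(8.83×10^-4)/(1.39×10^-3) = 5.622×10^-12 F and ω = 2.35×10^6 rad/s, I_d,max = (5.622×10^-12)(16.5)(2.35×10^6) = 2.18×10^-4 A.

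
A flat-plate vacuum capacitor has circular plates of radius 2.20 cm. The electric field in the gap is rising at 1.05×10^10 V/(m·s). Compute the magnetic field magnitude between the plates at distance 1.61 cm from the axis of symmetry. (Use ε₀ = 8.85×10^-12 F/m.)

I_d = ε₀ dΦ_E/dt = ε₀ πR² (dE/dt) = (8.85×10^-12)(1.521×10^-3)(1.05×10^10) = 1.413×10^-4 A through the full plate area.
For r < R the Ampère–Maxwell law gives B(2πr) = μ₀ I_d (r²/R²), so B = μ₀ I_d r/(2πR²) = (4π×10^-7)(1.413×10^-4)(0.0161)/(2π·0.0220²) = 9.40×10^-10 T.

9.40×10^-10 T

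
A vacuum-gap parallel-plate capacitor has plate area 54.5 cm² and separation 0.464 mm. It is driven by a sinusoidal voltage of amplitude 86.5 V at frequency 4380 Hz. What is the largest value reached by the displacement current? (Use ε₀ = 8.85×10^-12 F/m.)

2.47×10^-4 A

C = ε₀A/d = (8.85×10^-12)(5.45×10^-3)/(4.64×10^-4) = 1.039×10^-10 F; ω = 2πf = 2.752×10^4 rad/s.
I_d = C dV/dt, so |I_d|_max = C V₀ ω = (1.039×10^-10)(86.5)(2.752×10^4) = 2.47×10^-4 A.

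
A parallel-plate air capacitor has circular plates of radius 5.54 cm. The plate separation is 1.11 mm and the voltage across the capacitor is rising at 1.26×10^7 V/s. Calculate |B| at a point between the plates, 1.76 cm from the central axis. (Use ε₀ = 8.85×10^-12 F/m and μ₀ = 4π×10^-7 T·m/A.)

1.11×10^-9 T

With E = V/d, dE/dt = 1.135×10^10 V/(m·s) and πR² = 9.642×10^-3 m², giving I_d = ε₀ πR² dE/dt = 9.685×10^-4 A.
∮B·dl = μ₀ I_d,enc with I_d,enc = I_d r²/R² = 9.775×10^-5 A; so B = μ₀ I_d,enc/(2πr) = 1.11×10^-9 T.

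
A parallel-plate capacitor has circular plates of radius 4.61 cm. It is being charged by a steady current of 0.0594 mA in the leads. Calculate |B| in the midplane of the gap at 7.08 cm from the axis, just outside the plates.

1.68×10^-10 T

Between the plates the displacement current equals the wire current: I_d = 0.0594 mA = 5.94×10^-5 A.
With r > R the enclosed displacement current is the full I_d; B = μ₀ I_d / (2πr) = 1.68×10^-10 T.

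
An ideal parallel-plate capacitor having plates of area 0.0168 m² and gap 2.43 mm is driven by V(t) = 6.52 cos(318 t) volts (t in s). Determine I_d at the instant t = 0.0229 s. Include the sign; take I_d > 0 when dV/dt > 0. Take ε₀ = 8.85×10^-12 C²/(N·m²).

-1.07×10^-7 A

dE/dt = (V₀ω/d)·−sin(ωt) with ωt = 7.2822 rad: (6.52)(318)(-0.8409)/(2.43×10^-3) = -7.175×10^5 V/(m·s).
I_d = ε₀ A dE/dt = (8.85×10^-12)(0.0168)(-7.175×10^5) = -1.07×10^-7 A.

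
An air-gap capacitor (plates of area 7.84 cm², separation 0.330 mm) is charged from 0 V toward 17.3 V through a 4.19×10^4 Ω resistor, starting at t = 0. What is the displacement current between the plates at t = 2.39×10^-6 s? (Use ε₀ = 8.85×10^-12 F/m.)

2.74×10^-5 A

C = ε₀A/d = (8.85×10^-12)(7.84×10^-4)/(3.30×10^-4) = 2.103×10^-11 F, so τ = RC = 8.812×10^-7 s.
The conduction current is I(t) = (V₀/R) e^(−t/τ), and the displacement current between the plates equals it.
t/τ = 2.712; I_d = (17.3/4.19×10^4) · e^(−2.712) = (4.129×10^-4)(0.06640) = 2.74×10^-5 A.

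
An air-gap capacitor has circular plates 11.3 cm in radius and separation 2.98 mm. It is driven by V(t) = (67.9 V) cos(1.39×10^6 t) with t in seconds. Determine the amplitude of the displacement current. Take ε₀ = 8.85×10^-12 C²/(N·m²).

C = ε₀A/d = (8.85×10^-12)(0.04011)/(2.98×10^-3) = 1.191×10^-10 F; ω = 1.39×10^6 rad/s.
I_d = C dV/dt, so |I_d|_max = C V₀ ω = (1.191×10^-10)(67.9)(1.39×10^6) = 0.0112 A.

0.0112 A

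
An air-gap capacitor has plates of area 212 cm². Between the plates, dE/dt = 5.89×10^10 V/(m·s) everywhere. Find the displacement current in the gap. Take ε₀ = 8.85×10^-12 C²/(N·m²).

0.0111 A

I_d = ε₀ A (dE/dt) = (8.85×10^-12)(0.0212 m²)(5.89×10^10) = 0.0111 A.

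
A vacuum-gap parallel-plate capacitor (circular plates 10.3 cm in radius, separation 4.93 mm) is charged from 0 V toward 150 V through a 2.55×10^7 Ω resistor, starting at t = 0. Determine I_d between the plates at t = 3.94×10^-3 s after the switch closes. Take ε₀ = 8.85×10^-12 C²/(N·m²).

4.45×10^-7 A

With C = ε₀A/d = (8.85×10^-12)(0.03333)/(4.93×10^-3) = 5.983×10^-11 F, the time constant is τ = RC = 1.526×10^-3 s, so t/τ = 2.582 and e^(−t/τ) = 0.07562.
I_d = I_cond = (V₀/R) e^(−t/τ) = (5.882×10^-6)(0.07562) = 4.45×10^-7 A.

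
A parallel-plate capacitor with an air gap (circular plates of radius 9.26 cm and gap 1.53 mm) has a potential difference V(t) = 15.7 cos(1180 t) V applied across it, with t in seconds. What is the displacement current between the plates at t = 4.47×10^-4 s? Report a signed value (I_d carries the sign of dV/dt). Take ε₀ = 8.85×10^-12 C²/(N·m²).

-1.45×10^-6 A

dE/dt = (V₀ω/d)·−sin(ωt) with ωt = 0.52746 rad: (15.7)(1180)(-0.5033)/(1.53×10^-3) = -6.094×10^6 V/(m·s).
I_d = ε₀ A dE/dt = (8.85×10^-12)(0.02694)(-6.094×10^6) = -1.45×10^-6 A.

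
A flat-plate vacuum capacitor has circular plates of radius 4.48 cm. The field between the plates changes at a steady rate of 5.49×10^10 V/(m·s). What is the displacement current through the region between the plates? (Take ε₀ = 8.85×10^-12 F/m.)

The displacement current is ε₀ times dΦ_E/dt = ε₀ A dE/dt = (8.85×10^-12)(6.305×10^-3)(5.49×10^10) = 3.06×10^-3 A.

3.06×10^-3 A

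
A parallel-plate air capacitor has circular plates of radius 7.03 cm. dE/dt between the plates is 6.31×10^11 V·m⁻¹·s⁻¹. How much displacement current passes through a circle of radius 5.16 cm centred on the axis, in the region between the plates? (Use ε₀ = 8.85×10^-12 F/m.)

Total displacement current: I_d = ε₀(πR²)(dE/dt) = (8.85×10^-12)(0.01553)(6.31×10^11) = 0.08672 A.
The field is uniform, so I_d,enc = I_d (r/R)² = (0.08672)(5.16/7.03)² = 0.0467 A.

0.0467 A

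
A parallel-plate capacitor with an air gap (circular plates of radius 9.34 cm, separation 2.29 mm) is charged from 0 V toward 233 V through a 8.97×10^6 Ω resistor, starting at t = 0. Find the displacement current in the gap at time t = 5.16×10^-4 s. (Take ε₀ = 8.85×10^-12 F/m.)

With C = ε₀A/d = (8.85×10^-12)(0.02741)/(2.29×10^-3) = 1.059×10^-10 F, the time constant is τ = RC = 9.499×10^-4 s, so t/τ = 0.5432 and e^(−t/τ) = 0.5809.
I_d = I_cond = (V₀/R) e^(−t/τ) = (2.598×10^-5)(0.5809) = 1.51×10^-5 A.

1.51×10^-5 A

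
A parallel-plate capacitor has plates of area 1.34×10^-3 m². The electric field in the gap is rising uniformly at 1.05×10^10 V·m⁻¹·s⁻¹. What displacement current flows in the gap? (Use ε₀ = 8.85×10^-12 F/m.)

1.25×10^-4 A

With a uniform field, Φ_E = EA, so I_d = ε₀ A dE/dt = 1.25×10^-4 A.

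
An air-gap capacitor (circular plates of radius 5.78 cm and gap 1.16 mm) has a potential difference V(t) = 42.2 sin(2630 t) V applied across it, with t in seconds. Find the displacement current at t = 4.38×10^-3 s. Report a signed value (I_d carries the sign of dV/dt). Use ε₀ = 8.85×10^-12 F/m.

dE/dt = (V₀ω/d)·cos(ωt) with ωt = 11.5194 rad: (42.2)(2630)(0.5002)/(1.16×10^-3) = 4.786×10^7 V/(m·s).
I_d = ε₀ A dE/dt = (8.85×10^-12)(0.01050)(4.786×10^7) = 4.45×10^-6 A.

4.45×10^-6 A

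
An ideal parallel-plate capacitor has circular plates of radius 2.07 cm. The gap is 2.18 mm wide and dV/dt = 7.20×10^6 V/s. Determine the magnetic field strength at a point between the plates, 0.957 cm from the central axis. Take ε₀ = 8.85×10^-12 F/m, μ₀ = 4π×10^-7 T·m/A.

1.76×10^-10 T

I_d = C dV/dt with C = ε₀πR²/d = 5.464×10^-12 F, so I_d = (5.464×10^-12)(7.20×10^6) = 3.934×10^-5 A.
An Ampèrian loop of radius r encloses a fraction (r/R)² of I_d. Then B·2πr = μ₀ I_d (r/R)², giving B = μ₀ I_d r/(2πR²) = 1.76×10^-10 T.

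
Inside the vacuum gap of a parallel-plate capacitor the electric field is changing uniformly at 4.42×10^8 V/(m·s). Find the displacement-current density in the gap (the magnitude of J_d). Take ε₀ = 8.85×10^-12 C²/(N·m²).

The displacement-current density is ε₀ ∂E/∂t = (8.85×10^-12)(4.42×10^8) = 3.91×10^-3 A/m².

3.91×10^-3 A/m²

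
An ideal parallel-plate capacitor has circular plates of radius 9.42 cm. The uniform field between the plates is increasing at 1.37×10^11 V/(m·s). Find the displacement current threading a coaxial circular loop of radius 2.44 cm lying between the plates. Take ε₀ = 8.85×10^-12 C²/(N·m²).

Through the whole plate area (πR² = 0.02788 m²), I_d = ε₀ πR² dE/dt = 0.03380 A.
Since J_d is uniform, the enclosed fraction is (r/R)² = 0.06709, giving I_d,enc = 2.27×10^-3 A.

2.27×10^-3 A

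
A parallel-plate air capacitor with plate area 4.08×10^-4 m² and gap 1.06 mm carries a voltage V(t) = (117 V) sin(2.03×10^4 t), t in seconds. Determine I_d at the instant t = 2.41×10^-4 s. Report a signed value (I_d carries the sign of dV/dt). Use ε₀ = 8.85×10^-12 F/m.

dE/dt = (V₀ω/d)·cos(ωt) with ωt = 4.8923 rad: (117)(2.03×10^4)(0.1789)/(1.06×10^-3) = 4.009×10^8 V/(m·s).
I_d = ε₀ A dE/dt = (8.85×10^-12)(4.08×10^-4)(4.009×10^8) = 1.45×10^-6 A.

1.45×10^-6 A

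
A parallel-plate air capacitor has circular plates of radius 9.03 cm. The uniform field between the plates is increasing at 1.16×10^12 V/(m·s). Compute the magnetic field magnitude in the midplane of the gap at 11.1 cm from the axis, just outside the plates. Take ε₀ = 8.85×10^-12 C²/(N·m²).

Through the whole plate area (πR² = 0.02562 m²), I_d = ε₀ πR² dE/dt = 0.2630 A.
For r ≥ R the full I_d is enclosed: B = μ₀ I_d/(2πr) = (4π×10^-7)(0.2630)/(2π·0.111) = 4.74×10^-7 T.

4.74×10^-7 T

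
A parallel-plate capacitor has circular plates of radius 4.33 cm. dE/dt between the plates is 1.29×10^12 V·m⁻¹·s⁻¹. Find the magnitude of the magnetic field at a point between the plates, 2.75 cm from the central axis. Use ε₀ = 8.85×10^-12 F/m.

1.97×10^-7 T

I_d = ε₀ dΦ_E/dt = ε₀ πR² (dE/dt) = (8.85×10^-12)(5.890×10^-3)(1.29×10^12) = 0.06724 A through the full plate area.
∮B·dl = μ₀ I_d,enc with I_d,enc = I_d r²/R² = 0.02712 A; so B = μ₀ I_d,enc/(2πr) = 1.97×10^-7 T.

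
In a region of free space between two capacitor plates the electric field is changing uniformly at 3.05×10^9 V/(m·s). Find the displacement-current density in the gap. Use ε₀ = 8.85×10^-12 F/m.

The displacement-current density is ε₀ ∂E/∂t = (8.85×10^-12)(3.05×10^9) = 0.0270 A/m².

0.0270 A/m²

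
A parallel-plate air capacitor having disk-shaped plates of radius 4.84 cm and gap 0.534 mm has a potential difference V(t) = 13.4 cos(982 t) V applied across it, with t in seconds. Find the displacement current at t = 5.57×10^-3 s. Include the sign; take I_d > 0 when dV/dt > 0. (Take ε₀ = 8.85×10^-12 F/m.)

dE/dt = (V₀ω/d)·−sin(ωt) with ωt = 5.46974 rad: (13.4)(982)(0.7267)/(5.34×10^-4) = 1.791×10^7 V/(m·s).
I_d = ε₀ A dE/dt = (8.85×10^-12)(7.359×10^-3)(1.791×10^7) = 1.17×10^-6 A.

1.17×10^-6 A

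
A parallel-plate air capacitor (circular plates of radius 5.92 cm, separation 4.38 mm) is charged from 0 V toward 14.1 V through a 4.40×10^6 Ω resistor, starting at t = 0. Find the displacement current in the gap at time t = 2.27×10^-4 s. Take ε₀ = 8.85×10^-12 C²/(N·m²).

3.15×10^-7 A

C = ε₀A/d = (8.85×10^-12)(0.01101)/(4.38×10^-3) = 2.225×10^-11 F and τ = RC = 9.790×10^-5 s. I_d in the gap equals the RC charging current.
I_d(t) = (V₀/R) e^(−t/τ) = 3.205×10^-6 · e^(−2.319) = 3.15×10^-7 A.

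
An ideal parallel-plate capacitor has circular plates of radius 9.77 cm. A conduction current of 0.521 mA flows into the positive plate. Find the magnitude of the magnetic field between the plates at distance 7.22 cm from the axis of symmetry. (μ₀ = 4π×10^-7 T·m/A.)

7.88×10^-10 T

No conduction current crosses the gap, so I_d there equals the 5.21×10^-4 A in the leads.
∮B·dl = μ₀ I_d,enc with I_d,enc = I_d r²/R² = 2.845×10^-4 A; so B = μ₀ I_d,enc/(2πr) = 7.88×10^-10 T.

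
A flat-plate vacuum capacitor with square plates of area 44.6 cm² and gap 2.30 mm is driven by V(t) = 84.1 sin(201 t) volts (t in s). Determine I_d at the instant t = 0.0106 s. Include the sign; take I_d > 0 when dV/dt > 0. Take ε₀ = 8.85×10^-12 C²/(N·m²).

C = ε₀A/d = (8.85×10^-12)(4.46×10^-3)/(2.30×10^-3) = 1.716×10^-11 F. dV/dt = V₀ω·cos(ωt); at ωt = 2.1306 rad this factor is -0.5310.
I_d = C dV/dt = (1.716×10^-11)(84.1)(201)(-0.5310) = -1.54×10^-7 A.

-1.54×10^-7 A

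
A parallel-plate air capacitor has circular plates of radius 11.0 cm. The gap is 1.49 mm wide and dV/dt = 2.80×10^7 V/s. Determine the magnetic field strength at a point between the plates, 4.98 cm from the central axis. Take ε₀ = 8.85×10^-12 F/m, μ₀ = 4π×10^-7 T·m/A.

5.20×10^-9 T

I_d = C dV/dt with C = ε₀πR²/d = 2.258×10^-10 F, so I_d = (2.258×10^-10)(2.80×10^7) = 6.322×10^-3 A.
An Ampèrian loop of radius r encloses a fraction (r/R)² of I_d. Then B·2πr = μ₀ I_d (r/R)², giving B = μ₀ I_d r/(2πR²) = 5.20×10^-9 T.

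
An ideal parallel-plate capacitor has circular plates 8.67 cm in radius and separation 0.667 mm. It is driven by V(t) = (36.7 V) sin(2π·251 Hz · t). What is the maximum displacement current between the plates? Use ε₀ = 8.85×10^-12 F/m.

The displacement current equals the conduction current C dV/dt, which peaks at C V₀ ω.
With C = ε₀A/d = (8.85×10^-12)(0.02362)/(6.67×10^-4) = 3.134×10^-10 F and ω = 2πf = 1577 rad/s, I_d,max = (3.134×10^-10)(36.7)(1577) = 1.81×10^-5 A.

1.81×10^-5 A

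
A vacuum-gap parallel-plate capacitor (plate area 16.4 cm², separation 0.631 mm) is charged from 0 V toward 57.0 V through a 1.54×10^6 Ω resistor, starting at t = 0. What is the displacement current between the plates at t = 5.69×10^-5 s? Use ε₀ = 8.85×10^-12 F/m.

7.43×10^-6 A

With C = ε₀A/d = (8.85×10^-12)(1.64×10^-3)/(6.31×10^-4) = 2.300×10^-11 F, the time constant is τ = RC = 3.542×10^-5 s, so t/τ = 1.606 and e^(−t/τ) = 0.2007.
I_d = I_cond = (V₀/R) e^(−t/τ) = (3.701×10^-5)(0.2007) = 7.43×10^-6 A.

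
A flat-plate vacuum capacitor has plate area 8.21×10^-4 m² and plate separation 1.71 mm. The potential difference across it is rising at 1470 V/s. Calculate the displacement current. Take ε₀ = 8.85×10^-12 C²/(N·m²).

The displacement current equals the charging current C dV/dt. With C = ε₀A/d = (8.85×10^-12)(8.21×10^-4)/(1.71×10^-3) = 4.249×10^-12 F, I_d = (4.249×10^-12)(1470) = 6.25×10^-9 A.

6.25×10^-9 A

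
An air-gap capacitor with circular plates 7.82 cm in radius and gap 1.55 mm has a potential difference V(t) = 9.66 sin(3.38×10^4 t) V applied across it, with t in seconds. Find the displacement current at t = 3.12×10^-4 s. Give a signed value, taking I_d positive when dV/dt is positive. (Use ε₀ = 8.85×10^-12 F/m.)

-1.56×10^-5 A

C = ε₀A/d = (8.85×10^-12)(0.01921)/(1.55×10^-3) = 1.097×10^-10 F. dV/dt = V₀ω·cos(ωt); at ωt = 10.5456 rad this factor is -0.4349.
I_d = C dV/dt = (1.097×10^-10)(9.66)(3.38×10^4)(-0.4349) = -1.56×10^-5 A.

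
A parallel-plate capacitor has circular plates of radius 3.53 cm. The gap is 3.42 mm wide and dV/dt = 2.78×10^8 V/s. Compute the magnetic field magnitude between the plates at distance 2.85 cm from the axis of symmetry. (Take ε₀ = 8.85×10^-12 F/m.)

1.29×10^-8 T

I_d = C dV/dt with C = ε₀πR²/d = 1.013×10^-11 F, so I_d = (1.013×10^-11)(2.78×10^8) = 2.816×10^-3 A.
For r < R the Ampère–Maxwell law gives B(2πr) = μ₀ I_d (r²/R²), so B = μ₀ I_d r/(2πR²) = (4π×10^-7)(2.816×10^-3)(0.0285)/(2π·0.0353²) = 1.29×10^-8 T.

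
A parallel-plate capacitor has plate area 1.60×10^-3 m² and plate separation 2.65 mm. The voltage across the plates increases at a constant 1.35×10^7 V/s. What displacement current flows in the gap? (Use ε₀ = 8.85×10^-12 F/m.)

The displacement current equals the charging current C dV/dt. With C = ε₀A/d = (8.85×10^-12)(1.60×10^-3)/(2.65×10^-3) = 5.343×10^-12 F, I_d = (5.343×10^-12)(1.35×10^7) = 7.21×10^-5 A.

7.21×10^-5 A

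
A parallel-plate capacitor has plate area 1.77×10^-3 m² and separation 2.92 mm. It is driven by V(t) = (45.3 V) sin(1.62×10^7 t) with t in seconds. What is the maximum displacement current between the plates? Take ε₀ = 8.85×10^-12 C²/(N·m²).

3.94×10^-3 A

C = ε₀A/d = (8.85×10^-12)(1.77×10^-3)/(2.92×10^-3) = 5.365×10^-12 F; ω = 1.62×10^7 rad/s.
I_d = C dV/dt, so |I_d|_max = C V₀ ω = (5.365×10^-12)(45.3)(1.62×10^7) = 3.94×10^-3 A.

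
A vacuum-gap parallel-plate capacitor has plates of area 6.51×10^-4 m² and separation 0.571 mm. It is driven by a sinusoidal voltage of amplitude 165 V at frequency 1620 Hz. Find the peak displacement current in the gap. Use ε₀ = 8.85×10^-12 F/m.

1.69×10^-5 A

C = ε₀A/d = (8.85×10^-12)(6.51×10^-4)/(5.71×10^-4) = 1.009×10^-11 F; ω = 2πf = 1.018×10^4 rad/s.
I_d = C dV/dt, so |I_d|_max = C V₀ ω = (1.009×10^-11)(165)(1.018×10^4) = 1.69×10^-5 A.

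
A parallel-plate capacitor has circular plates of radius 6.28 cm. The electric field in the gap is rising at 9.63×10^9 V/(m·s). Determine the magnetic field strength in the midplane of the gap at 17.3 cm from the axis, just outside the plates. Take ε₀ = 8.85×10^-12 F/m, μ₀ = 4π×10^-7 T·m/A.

Total displacement current: I_d = ε₀(πR²)(dE/dt) = (8.85×10^-12)(0.01239)(9.63×10^9) = 1.056×10^-3 A.
Outside the plates the loop encloses all of I_d, so B·2πr = μ₀ I_d and B = 1.22×10^-9 T.

1.22×10^-9 T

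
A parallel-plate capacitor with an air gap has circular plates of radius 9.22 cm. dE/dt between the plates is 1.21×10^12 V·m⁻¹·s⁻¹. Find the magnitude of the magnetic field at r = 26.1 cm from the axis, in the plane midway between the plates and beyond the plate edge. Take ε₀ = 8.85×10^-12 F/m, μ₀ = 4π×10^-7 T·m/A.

Total displacement current: I_d = ε₀(πR²)(dE/dt) = (8.85×10^-12)(0.02671)(1.21×10^12) = 0.2860 A.
For r ≥ R the full I_d is enclosed: B = μ₀ I_d/(2πr) = (4π×10^-7)(0.2860)/(2π·0.261) = 2.19×10^-7 T.

2.19×10^-7 T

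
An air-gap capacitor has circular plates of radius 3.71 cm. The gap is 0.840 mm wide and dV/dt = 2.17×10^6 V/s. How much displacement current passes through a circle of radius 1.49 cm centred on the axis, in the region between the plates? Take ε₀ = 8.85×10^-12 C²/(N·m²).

With E = V/d, dE/dt = 2.583×10^9 V/(m·s) and πR² = 4.324×10^-3 m², giving I_d = ε₀ πR² dE/dt = 9.884×10^-5 A.
Since J_d is uniform, the enclosed fraction is (r/R)² = 0.1613, giving I_d,enc = 1.59×10^-5 A.

1.59×10^-5 A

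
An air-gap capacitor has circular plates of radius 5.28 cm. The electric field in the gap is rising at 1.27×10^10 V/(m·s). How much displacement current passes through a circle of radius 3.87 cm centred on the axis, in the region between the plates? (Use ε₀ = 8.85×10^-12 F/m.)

5.29×10^-4 A

Total displacement current: I_d = ε₀(πR²)(dE/dt) = (8.85×10^-12)(8.758×10^-3)(1.27×10^10) = 9.844×10^-4 A.
Since J_d is uniform, the enclosed fraction is (r/R)² = 0.5372, giving I_d,enc = 5.29×10^-4 A.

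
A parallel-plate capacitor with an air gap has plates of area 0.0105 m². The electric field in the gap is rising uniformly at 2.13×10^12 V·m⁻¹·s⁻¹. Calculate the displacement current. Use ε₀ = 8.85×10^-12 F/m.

0.198 A

With a uniform field, Φ_E = EA, so I_d = ε₀ A dE/dt = 0.198 A.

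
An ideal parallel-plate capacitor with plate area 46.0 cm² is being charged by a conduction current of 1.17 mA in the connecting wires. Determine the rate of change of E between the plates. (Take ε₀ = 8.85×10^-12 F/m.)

The displacement current between the plates equals the conduction current, I_d = 1.17 mA.
Then dE/dt = I_d/(ε₀A) = 2.87×10^10 V/(m·s).

2.87×10^10 V/(m·s)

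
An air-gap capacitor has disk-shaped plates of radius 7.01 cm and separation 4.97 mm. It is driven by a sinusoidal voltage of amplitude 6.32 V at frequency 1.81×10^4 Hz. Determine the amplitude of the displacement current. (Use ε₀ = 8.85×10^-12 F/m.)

1.98×10^-5 A

C = ε₀A/d = (8.85×10^-12)(0.01544)/(4.97×10^-3) = 2.749×10^-11 F; ω = 2πf = 1.137×10^5 rad/s.
I_d = C dV/dt, so |I_d|_max = C V₀ ω = (2.749×10^-11)(6.32)(1.137×10^5) = 1.98×10^-5 A.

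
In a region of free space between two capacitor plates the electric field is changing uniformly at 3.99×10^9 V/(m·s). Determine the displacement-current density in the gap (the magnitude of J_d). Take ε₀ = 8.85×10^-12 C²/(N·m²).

0.0353 A/m²

J_d = ε₀ dE/dt = (8.85×10^-12)(3.99×10^9) = 0.0353 A/m².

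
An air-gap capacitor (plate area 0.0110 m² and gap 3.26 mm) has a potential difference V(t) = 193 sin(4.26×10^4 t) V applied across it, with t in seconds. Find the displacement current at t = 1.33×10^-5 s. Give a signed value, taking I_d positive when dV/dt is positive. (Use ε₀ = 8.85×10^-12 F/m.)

C = ε₀A/d = (8.85×10^-12)(0.0110)/(3.26×10^-3) = 2.986×10^-11 F. dV/dt = V₀ω·cos(ωt); at ωt = 0.56658 rad this factor is 0.8437.
I_d = C dV/dt = (2.986×10^-11)(193)(4.26×10^4)(0.8437) = 2.07×10^-4 A.

2.07×10^-4 A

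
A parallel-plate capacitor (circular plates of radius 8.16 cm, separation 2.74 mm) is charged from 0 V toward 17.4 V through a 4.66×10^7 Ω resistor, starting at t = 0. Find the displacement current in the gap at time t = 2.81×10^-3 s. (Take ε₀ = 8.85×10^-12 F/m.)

1.53×10^-7 A

C = ε₀A/d = (8.85×10^-12)(0.02092)/(2.74×10^-3) = 6.757×10^-11 F, so τ = RC = 3.149×10^-3 s.
The conduction current is I(t) = (V₀/R) e^(−t/τ), and the displacement current between the plates equals it.
t/τ = 0.8923; I_d = (17.4/4.66×10^7) · e^(−0.8923) = (3.734×10^-7)(0.4097) = 1.53×10^-7 A.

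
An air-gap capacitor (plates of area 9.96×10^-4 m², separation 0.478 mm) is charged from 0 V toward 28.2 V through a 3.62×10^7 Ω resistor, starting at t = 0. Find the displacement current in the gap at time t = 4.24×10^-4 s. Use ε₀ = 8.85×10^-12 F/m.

4.13×10^-7 A

C = ε₀A/d = (8.85×10^-12)(9.96×10^-4)/(4.78×10^-4) = 1.844×10^-11 F, so τ = RC = 6.675×10^-4 s.
The conduction current is I(t) = (V₀/R) e^(−t/τ), and the displacement current between the plates equals it.
t/τ = 0.6352; I_d = (28.2/3.62×10^7) · e^(−0.6352) = (7.790×10^-7)(0.5298) = 4.13×10^-7 A.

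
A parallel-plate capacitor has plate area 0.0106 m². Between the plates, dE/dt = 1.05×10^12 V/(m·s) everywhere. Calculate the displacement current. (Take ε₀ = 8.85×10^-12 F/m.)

0.0985 A

I_d = ε₀ A (dE/dt) = (8.85×10^-12)(0.0106 m²)(1.05×10^12) = 0.0985 A.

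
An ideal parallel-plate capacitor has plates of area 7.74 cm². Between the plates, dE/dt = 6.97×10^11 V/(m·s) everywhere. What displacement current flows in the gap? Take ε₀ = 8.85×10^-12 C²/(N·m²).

4.77×10^-3 A

The displacement current is ε₀ times dΦ_E/dt = ε₀ A dE/dt = (8.85×10^-12)(7.74×10^-4)(6.97×10^11) = 4.77×10^-3 A.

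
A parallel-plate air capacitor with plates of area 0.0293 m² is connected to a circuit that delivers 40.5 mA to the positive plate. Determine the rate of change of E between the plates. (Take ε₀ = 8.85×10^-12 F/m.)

The displacement current between the plates equals the conduction current, I_d = 40.5 mA.
Inverting I_d = ε₀ A dE/dt gives dE/dt = 0.0405 / (8.85×10^-12 · 0.0293) = 1.56×10^11 V/(m·s).

1.56×10^11 V/(m·s)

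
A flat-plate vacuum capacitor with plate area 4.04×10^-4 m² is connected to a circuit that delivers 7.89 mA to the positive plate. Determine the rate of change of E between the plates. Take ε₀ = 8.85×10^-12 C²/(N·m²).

2.21×10^12 V/(m·s)

The displacement current between the plates equals the conduction current, I_d = 7.89 mA.
Since I_d = ε₀ A dE/dt, dE/dt = I_d/(ε₀A) = (7.89×10^-3)/((8.85×10^-12)(4.04×10^-4)) = 2.21×10^12 V/(m·s).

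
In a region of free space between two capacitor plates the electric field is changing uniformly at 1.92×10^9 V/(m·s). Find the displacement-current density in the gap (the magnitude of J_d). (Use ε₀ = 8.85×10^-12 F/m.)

0.0170 A/m²

J_d = ε₀ dE/dt = (8.85×10^-12)(1.92×10^9) = 0.0170 A/m².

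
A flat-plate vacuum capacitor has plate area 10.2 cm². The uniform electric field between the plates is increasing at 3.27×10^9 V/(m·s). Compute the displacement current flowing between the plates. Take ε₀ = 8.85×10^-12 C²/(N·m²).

With a uniform field, Φ_E = EA, so I_d = ε₀ A dE/dt = 2.95×10^-5 A.

2.95×10^-5 A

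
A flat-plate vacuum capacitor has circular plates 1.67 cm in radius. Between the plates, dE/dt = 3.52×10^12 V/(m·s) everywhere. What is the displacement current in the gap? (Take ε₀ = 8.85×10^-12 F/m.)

The displacement current is ε₀ times dΦ_E/dt = ε₀ A dE/dt = (8.85×10^-12)(8.762×10^-4)(3.52×10^12) = 0.0273 A.

0.0273 A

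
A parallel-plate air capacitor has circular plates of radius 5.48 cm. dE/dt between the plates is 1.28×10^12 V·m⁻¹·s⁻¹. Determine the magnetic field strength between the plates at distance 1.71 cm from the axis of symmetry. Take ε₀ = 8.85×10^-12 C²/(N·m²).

Total displacement current: I_d = ε₀(πR²)(dE/dt) = (8.85×10^-12)(9.434×10^-3)(1.28×10^12) = 0.1069 A.
For r < R the Ampère–Maxwell law gives B(2πr) = μ₀ I_d (r²/R²), so B = μ₀ I_d r/(2πR²) = (4π×10^-7)(0.1069)(0.0171)/(2π·0.0548²) = 1.22×10^-7 T.

1.22×10^-7 T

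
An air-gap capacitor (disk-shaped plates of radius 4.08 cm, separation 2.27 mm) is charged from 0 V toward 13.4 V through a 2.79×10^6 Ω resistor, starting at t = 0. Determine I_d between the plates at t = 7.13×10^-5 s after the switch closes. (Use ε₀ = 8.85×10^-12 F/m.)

With C = ε₀A/d = (8.85×10^-12)(5.230×10^-3)/(2.27×10^-3) = 2.039×10^-11 F, the time constant is τ = RC = 5.689×10^-5 s, so t/τ = 1.253 and e^(−t/τ) = 0.2856.
I_d = I_cond = (V₀/R) e^(−t/τ) = (4.803×10^-6)(0.2856) = 1.37×10^-6 A.

1.37×10^-6 A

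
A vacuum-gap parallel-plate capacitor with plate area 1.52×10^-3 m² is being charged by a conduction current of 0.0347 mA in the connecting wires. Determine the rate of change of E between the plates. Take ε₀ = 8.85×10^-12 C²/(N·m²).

2.58×10^9 V/(m·s)

The displacement current between the plates equals the conduction current, I_d = 0.0347 mA.
Then dE/dt = I_d/(ε₀A) = 2.58×10^9 V/(m·s).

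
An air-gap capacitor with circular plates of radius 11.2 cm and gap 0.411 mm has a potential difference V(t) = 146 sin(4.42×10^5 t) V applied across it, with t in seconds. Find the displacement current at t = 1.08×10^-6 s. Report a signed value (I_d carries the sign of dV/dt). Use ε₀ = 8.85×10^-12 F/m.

0.0486 A

C = ε₀A/d = (8.85×10^-12)(0.03941)/(4.11×10^-4) = 8.486×10^-10 F. dV/dt = V₀ω·cos(ωt); at ωt = 0.47736 rad this factor is 0.8882.
I_d = C dV/dt = (8.486×10^-10)(146)(4.42×10^5)(0.8882) = 0.0486 A.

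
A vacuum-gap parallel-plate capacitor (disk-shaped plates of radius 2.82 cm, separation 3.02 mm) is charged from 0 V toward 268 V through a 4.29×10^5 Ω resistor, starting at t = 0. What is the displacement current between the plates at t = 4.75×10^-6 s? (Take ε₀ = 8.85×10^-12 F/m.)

1.38×10^-4 A

C = ε₀A/d = (8.85×10^-12)(2.498×10^-3)/(3.02×10^-3) = 7.320×10^-12 F, so τ = RC = 3.140×10^-6 s.
The conduction current is I(t) = (V₀/R) e^(−t/τ), and the displacement current between the plates equals it.
t/τ = 1.513; I_d = (268/4.29×10^5) · e^(−1.513) = (6.247×10^-4)(0.2202) = 1.38×10^-4 A.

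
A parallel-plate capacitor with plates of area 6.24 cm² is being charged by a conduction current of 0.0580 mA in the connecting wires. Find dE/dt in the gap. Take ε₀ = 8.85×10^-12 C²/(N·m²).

The displacement current between the plates equals the conduction current, I_d = 0.0580 mA.
Then dE/dt = I_d/(ε₀A) = 1.05×10^10 V/(m·s).

1.05×10^10 V/(m·s)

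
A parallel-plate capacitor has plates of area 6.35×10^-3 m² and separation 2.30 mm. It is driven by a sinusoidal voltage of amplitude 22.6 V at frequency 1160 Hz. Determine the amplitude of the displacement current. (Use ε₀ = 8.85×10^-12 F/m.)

The displacement current equals the conduction current C dV/dt, which peaks at C V₀ ω.
With C = ε₀A/d = (8.85×10^-12)(6.35×10^-3)/(2.30×10^-3) = 2.443×10^-11 F and ω = 2πf = 7288 rad/s, I_d,max = (2.443×10^-11)(22.6)(7288) = 4.02×10^-6 A.

4.02×10^-6 A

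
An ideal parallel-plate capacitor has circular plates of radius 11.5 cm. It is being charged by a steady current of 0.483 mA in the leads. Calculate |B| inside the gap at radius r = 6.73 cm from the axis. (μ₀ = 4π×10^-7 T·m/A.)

Between the plates the displacement current equals the wire current: I_d = 0.483 mA = 4.83×10^-4 A.
For r < R the Ampère–Maxwell law gives B(2πr) = μ₀ I_d (r²/R²), so B = μ₀ I_d r/(2πR²) = (4π×10^-7)(4.83×10^-4)(0.0673)/(2π·0.115²) = 4.92×10^-10 T.

4.92×10^-10 T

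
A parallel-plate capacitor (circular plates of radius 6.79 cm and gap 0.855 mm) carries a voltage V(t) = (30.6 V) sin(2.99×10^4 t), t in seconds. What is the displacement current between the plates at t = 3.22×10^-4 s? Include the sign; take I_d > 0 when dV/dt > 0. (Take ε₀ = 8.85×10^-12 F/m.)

-1.34×10^-4 A

dE/dt = (V₀ω/d)·cos(ωt) with ωt = 9.6278 rad: (30.6)(2.99×10^4)(-0.9795)/(8.55×10^-4) = -1.048×10^9 V/(m·s).
I_d = ε₀ A dE/dt = (8.85×10^-12)(0.01448)(-1.048×10^9) = -1.34×10^-4 A.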